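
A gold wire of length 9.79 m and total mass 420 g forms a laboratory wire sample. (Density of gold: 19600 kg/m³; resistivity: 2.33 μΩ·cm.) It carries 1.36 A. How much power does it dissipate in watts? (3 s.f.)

ρ = 2.33 μΩ·cm = 2.33×10^-8 Ω·m
A = m/(density·L) = 0.42/(19600×9.79) = 2.1888e-06 m²
R = ρL/A = (2.33×10^-8)(9.79)/(2.1888e-06) = 0.1042 Ω
P = I²R = (1.36)² × 0.1042 = 0.193 W

0.193 W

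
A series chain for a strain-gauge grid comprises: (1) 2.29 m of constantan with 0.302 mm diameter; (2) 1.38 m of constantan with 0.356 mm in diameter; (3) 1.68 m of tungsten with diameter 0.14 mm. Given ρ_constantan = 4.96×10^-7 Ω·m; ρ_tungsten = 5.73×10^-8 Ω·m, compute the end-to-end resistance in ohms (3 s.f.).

Seg 1: A = π(d/2)² = π(1.5100e-04 m)² = 7.163e-08 m²
R_1 = (4.96×10^-7)(2.29)/(7.163e-08) = 15.86 Ω
Seg 2: A = π(d/2)² = π(1.7800e-04 m)² = 9.954e-08 m²
R_2 = (4.96×10^-7)(1.38)/(9.954e-08) = 6.877 Ω
Seg 3: A = π(d/2)² = π(7.0000e-05 m)² = 1.539e-08 m²
R_3 = (5.73×10^-8)(1.68)/(1.539e-08) = 6.253 Ω
R_total = R_1 + R_2 + R_3 = 29.0 Ω

29.0 Ω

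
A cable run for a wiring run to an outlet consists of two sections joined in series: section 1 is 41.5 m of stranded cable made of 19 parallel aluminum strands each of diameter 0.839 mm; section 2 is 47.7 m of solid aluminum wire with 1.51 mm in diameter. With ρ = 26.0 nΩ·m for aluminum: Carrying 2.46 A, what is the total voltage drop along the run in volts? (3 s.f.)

1.96 V

ρ = 26.0 nΩ·m = 2.60×10^-8 Ω·m
Section 1: A_strand = π(4.1950e-04)² = 5.529e-07 m²; R₁ = ρL/(N·A_s) = (2.60×10^-8)(41.5)/(19×5.529e-07) = 0.1027 Ω
Section 2: A = π(d/2)² = π(7.5500e-04 m)² = 1.791e-06 m²
R₂ = (2.60×10^-8)(47.7)/(1.791e-06) = 0.6925 Ω
R = R₁ + R₂ = 0.7953 Ω
V = IR = 2.46 × 0.7953 = 1.96 V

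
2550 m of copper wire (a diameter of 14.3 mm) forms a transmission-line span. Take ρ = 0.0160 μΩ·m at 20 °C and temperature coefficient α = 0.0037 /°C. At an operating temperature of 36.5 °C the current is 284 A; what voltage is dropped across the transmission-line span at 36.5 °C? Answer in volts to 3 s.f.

76.6 V

ρ = 0.0160 μΩ·m = 1.60×10^-8 Ω·m
A = π(d/2)² = π(7.1500e-03 m)² = 1.606e-04 m²
R₍20₎ = ρL/A = (1.60×10^-8)(2550)/(1.606e-04) = 0.254 Ω
R₍36.5₎ = R₍20₎(1 + αΔT) = 0.254 × (1 + 0.0037×16.5) = 0.2695 Ω
V = IR = 284 × 0.2695 = 76.6 V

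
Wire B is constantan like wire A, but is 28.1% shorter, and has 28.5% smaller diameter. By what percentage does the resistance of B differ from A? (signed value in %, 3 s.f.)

R ∝ L/d², so R_B/R_A = (1 − 28.1/100) × (1 − 28.5/100)⁻²
= 0.719 × 1.956 = 1.406
(R_B − R_A)/R_A = 1.406 − 1 = 40.6%

40.6%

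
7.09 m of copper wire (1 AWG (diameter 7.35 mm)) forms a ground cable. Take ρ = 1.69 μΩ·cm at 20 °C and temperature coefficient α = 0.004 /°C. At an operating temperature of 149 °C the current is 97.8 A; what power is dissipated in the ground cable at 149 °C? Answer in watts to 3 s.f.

ρ = 1.69 μΩ·cm = 1.69×10^-8 Ω·m
A = π(7.35/2 mm)² = π(3.6750e-03 m)² = 4.243e-05 m²
R₍20₎ = ρL/A = (1.69×10^-8)(7.09)/(4.243e-05) = 0.002824 Ω
R₍149₎ = R₍20₎(1 + αΔT) = 0.002824 × (1 + 0.004×129) = 0.004281 Ω
P = I²R = (97.8)² × 0.004281 = 40.9 W

40.9 W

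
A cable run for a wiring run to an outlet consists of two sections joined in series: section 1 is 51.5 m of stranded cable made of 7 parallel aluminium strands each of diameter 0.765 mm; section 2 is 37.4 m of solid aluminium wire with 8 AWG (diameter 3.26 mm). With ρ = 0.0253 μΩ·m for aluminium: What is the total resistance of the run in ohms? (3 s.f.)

0.518 Ω

ρ = 0.0253 μΩ·m = 2.53×10^-8 Ω·m
Section 1: A_strand = π(3.8250e-04)² = 4.596e-07 m²; R₁ = ρL/(N·A_s) = (2.53×10^-8)(51.5)/(7×4.596e-07) = 0.405 Ω
Section 2: A = π(3.26/2 mm)² = π(1.6300e-03 m)² = 8.347e-06 m²
R₂ = (2.53×10^-8)(37.4)/(8.347e-06) = 0.1134 Ω
R = R₁ + R₂ = 0.518 Ω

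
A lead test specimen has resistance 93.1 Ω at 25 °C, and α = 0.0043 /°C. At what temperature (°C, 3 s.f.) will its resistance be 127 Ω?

110 °C

R = R₀(1 + α(T − T₀)) ⇒ T = T₀ + (R/R₀ − 1)/α
T = 25 + (127/93.1 − 1)/0.0043 = 25 + (0.3641)/0.0043 = 110 °C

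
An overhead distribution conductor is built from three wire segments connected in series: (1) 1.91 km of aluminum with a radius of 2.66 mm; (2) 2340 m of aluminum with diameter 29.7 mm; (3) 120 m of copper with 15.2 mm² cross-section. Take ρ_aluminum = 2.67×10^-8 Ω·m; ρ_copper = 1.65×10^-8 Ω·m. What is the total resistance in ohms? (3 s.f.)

2.51 Ω

Seg 1: A = πr² = π(2.6600e-03 m)² = 2.223e-05 m²
R_1 = (2.67×10^-8)(1910)/(2.223e-05) = 2.294 Ω
Seg 2: A = π(d/2)² = π(1.4850e-02 m)² = 6.928e-04 m²
R_2 = (2.67×10^-8)(2340)/(6.928e-04) = 0.09018 Ω
Seg 3: A = 15.2 mm² = 1.520e-05 m²
R_3 = (1.65×10^-8)(120)/(1.520e-05) = 0.1303 Ω
R_total = R_1 + R_2 + R_3 = 2.51 Ω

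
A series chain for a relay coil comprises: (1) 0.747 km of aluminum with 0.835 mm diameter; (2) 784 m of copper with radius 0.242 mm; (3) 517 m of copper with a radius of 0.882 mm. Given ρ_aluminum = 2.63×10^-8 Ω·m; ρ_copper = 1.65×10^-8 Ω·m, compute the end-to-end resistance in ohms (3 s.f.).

110 Ω

Seg 1: A = π(d/2)² = π(4.1750e-04 m)² = 5.476e-07 m²
R_1 = (2.63×10^-8)(747)/(5.476e-07) = 35.88 Ω
Seg 2: A = πr² = π(2.4200e-04 m)² = 1.840e-07 m²
R_2 = (1.65×10^-8)(784)/(1.840e-07) = 70.31 Ω
Seg 3: A = πr² = π(8.8200e-04 m)² = 2.444e-06 m²
R_3 = (1.65×10^-8)(517)/(2.444e-06) = 3.49 Ω
R_total = R_1 + R_2 + R_3 = 110 Ω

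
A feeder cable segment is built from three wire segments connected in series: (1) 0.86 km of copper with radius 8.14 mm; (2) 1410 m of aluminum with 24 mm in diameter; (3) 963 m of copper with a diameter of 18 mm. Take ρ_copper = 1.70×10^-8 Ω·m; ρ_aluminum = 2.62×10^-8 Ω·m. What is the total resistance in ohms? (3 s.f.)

0.216 Ω

Seg 1: A = πr² = π(8.1400e-03 m)² = 2.082e-04 m²
R_1 = (1.70×10^-8)(860)/(2.082e-04) = 0.07023 Ω
Seg 2: A = π(d/2)² = π(1.2000e-02 m)² = 4.524e-04 m²
R_2 = (2.62×10^-8)(1410)/(4.524e-04) = 0.08166 Ω
Seg 3: A = π(d/2)² = π(9.0000e-03 m)² = 2.545e-04 m²
R_3 = (1.70×10^-8)(963)/(2.545e-04) = 0.06433 Ω
R_total = R_1 + R_2 + R_3 = 0.216 Ω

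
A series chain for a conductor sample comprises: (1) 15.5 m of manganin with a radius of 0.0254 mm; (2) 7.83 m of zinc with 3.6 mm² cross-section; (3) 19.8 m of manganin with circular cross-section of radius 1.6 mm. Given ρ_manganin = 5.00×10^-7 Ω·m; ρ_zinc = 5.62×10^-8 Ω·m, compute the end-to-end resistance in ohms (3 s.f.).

3830 Ω

Seg 1: A = πr² = π(2.5400e-05 m)² = 2.027e-09 m²
R_1 = (5.00×10^-7)(15.5)/(2.027e-09) = 3824 Ω
Seg 2: A = 3.6 mm² = 3.600e-06 m²
R_2 = (5.62×10^-8)(7.83)/(3.600e-06) = 0.1222 Ω
Seg 3: A = πr² = π(1.6000e-03 m)² = 8.042e-06 m²
R_3 = (5.00×10^-7)(19.8)/(8.042e-06) = 1.231 Ω
R_total = R_1 + R_2 + R_3 = 3830 Ω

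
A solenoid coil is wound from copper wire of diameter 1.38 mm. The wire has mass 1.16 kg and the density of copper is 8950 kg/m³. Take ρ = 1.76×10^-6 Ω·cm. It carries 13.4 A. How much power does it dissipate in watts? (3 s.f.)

183 W

ρ = 1.76×10^-6 Ω·cm = 1.76×10^-8 Ω·m
A = π(d/2)² = π(6.9000e-04 m)² = 1.4957e-06 m²
L = m/(density·A) = 1.16/(8950×1.4957e-06) = 86.65 m
R = ρL/A = (1.76×10^-8)(86.65)/(1.4957e-06) = 1.02 Ω
P = I²R = (13.4)² × 1.02 = 183 W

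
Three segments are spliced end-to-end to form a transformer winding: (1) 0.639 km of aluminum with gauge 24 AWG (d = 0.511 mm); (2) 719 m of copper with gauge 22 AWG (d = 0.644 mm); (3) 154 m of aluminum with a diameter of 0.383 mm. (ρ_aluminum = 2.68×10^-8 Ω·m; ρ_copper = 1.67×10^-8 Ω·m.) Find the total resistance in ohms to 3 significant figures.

156 Ω

Seg 1: A = π(0.511/2 mm)² = π(2.5550e-04 m)² = 2.051e-07 m²
R_1 = (2.68×10^-8)(639)/(2.051e-07) = 83.5 Ω
Seg 2: A = π(0.644/2 mm)² = π(3.2200e-04 m)² = 3.257e-07 m²
R_2 = (1.67×10^-8)(719)/(3.257e-07) = 36.86 Ω
Seg 3: A = π(d/2)² = π(1.9150e-04 m)² = 1.152e-07 m²
R_3 = (2.68×10^-8)(154)/(1.152e-07) = 35.82 Ω
R_total = R_1 + R_2 + R_3 = 156 Ω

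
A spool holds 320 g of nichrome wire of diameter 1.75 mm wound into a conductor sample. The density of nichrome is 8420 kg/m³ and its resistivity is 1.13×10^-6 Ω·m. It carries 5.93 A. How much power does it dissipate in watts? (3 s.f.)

A = π(d/2)² = π(8.7500e-04 m)² = 2.4053e-06 m²
L = m/(density·A) = 0.32/(8420×2.4053e-06) = 15.8 m
R = ρL/A = (1.13×10^-6)(15.8)/(2.4053e-06) = 7.423 Ω
P = I²R = (5.93)² × 7.423 = 261 W

261 W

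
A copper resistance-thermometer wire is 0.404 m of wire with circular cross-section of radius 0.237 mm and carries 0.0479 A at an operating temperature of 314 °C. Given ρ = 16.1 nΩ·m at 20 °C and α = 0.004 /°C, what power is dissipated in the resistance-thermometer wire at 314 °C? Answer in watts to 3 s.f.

1.84×10^-4 W

ρ = 16.1 nΩ·m = 1.61×10^-8 Ω·m
A = πr² = π(2.3700e-04 m)² = 1.765e-07 m²
R₍20₎ = ρL/A = (1.61×10^-8)(0.404)/(1.765e-07) = 0.03686 Ω
R₍314₎ = R₍20₎(1 + αΔT) = 0.03686 × (1 + 0.004×294) = 0.08021 Ω
P = I²R = (0.0479)² × 0.08021 = 1.84×10^-4 W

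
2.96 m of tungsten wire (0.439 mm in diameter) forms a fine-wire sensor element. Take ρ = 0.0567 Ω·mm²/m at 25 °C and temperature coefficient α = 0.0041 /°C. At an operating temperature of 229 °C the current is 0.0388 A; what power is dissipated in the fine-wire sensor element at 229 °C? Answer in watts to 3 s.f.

0.00307 W

ρ = 0.0567 Ω·mm²/m = 5.67×10^-8 Ω·m
A = π(d/2)² = π(2.1950e-04 m)² = 1.514e-07 m²
R₍25₎ = ρL/A = (5.67×10^-8)(2.96)/(1.514e-07) = 1.109 Ω
R₍229₎ = R₍25₎(1 + αΔT) = 1.109 × (1 + 0.0041×204) = 2.036 Ω
P = I²R = (0.0388)² × 2.036 = 0.00307 W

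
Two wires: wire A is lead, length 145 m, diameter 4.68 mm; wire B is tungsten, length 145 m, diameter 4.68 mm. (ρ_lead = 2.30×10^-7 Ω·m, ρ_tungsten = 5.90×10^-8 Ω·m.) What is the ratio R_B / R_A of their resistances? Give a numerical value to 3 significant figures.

R ∝ ρL/d², so R_B/R_A = (ρ_B/ρ_A)
= (5.90×10^-8/2.30×10^-7) = 0.257

0.257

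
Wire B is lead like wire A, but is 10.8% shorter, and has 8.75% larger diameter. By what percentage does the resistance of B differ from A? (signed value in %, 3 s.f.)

-24.6%

R ∝ L/d², so R_B/R_A = (1 − 10.8/100) × (1 + 8.75/100)⁻²
= 0.892 × 0.8456 = 0.7542
(R_B − R_A)/R_A = 0.7542 − 1 = -24.6%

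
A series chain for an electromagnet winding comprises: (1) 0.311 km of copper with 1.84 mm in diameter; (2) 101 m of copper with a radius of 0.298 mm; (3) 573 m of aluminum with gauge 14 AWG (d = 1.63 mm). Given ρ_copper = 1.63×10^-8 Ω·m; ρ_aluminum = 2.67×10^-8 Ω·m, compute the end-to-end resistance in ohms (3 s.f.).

15.1 Ω

Seg 1: A = π(d/2)² = π(9.2000e-04 m)² = 2.659e-06 m²
R_1 = (1.63×10^-8)(311)/(2.659e-06) = 1.906 Ω
Seg 2: A = πr² = π(2.9800e-04 m)² = 2.790e-07 m²
R_2 = (1.63×10^-8)(101)/(2.790e-07) = 5.901 Ω
Seg 3: A = π(1.63/2 mm)² = π(8.1500e-04 m)² = 2.087e-06 m²
R_3 = (2.67×10^-8)(573)/(2.087e-06) = 7.332 Ω
R_total = R_1 + R_2 + R_3 = 15.1 Ω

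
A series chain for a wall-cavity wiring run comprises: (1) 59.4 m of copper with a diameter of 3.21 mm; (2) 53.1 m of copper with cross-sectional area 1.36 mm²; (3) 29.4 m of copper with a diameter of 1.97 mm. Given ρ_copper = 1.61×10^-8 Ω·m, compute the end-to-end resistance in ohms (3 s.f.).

0.902 Ω

Seg 1: A = π(d/2)² = π(1.6050e-03 m)² = 8.093e-06 m²
R_1 = (1.61×10^-8)(59.4)/(8.093e-06) = 0.1182 Ω
Seg 2: A = 1.36 mm² = 1.360e-06 m²
R_2 = (1.61×10^-8)(53.1)/(1.360e-06) = 0.6286 Ω
Seg 3: A = π(d/2)² = π(9.8500e-04 m)² = 3.048e-06 m²
R_3 = (1.61×10^-8)(29.4)/(3.048e-06) = 0.1553 Ω
R_total = R_1 + R_2 + R_3 = 0.902 Ω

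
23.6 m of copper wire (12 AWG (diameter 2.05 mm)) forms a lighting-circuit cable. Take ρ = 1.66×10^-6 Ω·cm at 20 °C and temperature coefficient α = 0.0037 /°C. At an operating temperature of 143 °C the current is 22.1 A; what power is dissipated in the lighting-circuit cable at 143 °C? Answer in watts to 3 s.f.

84.4 W

ρ = 1.66×10^-6 Ω·cm = 1.66×10^-8 Ω·m
A = π(2.05/2 mm)² = π(1.0250e-03 m)² = 3.301e-06 m²
R₍20₎ = ρL/A = (1.66×10^-8)(23.6)/(3.301e-06) = 0.1187 Ω
R₍143₎ = R₍20₎(1 + αΔT) = 0.1187 × (1 + 0.0037×123) = 0.1727 Ω
P = I²R = (22.1)² × 0.1727 = 84.4 W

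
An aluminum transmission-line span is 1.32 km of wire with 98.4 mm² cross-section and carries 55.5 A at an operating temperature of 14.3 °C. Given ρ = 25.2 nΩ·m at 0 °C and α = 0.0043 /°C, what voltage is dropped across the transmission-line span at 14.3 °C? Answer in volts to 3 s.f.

19.9 V

ρ = 25.2 nΩ·m = 2.52×10^-8 Ω·m
A = 98.4 mm² = 9.840e-05 m²
R₍0₎ = ρL/A = (2.52×10^-8)(1320)/(9.840e-05) = 0.338 Ω
R₍14.3₎ = R₍0₎(1 + αΔT) = 0.338 × (1 + 0.0043×14.3) = 0.3588 Ω
V = IR = 55.5 × 0.3588 = 19.9 V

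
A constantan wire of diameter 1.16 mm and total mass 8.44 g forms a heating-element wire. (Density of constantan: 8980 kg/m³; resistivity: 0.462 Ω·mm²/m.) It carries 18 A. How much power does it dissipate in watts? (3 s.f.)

126 W

ρ = 0.462 Ω·mm²/m = 4.62×10^-7 Ω·m
A = π(d/2)² = π(5.8000e-04 m)² = 1.0568e-06 m²
L = m/(density·A) = 0.00844/(8980×1.0568e-06) = 0.8893 m
R = ρL/A = (4.62×10^-7)(0.8893)/(1.0568e-06) = 0.3888 Ω
P = I²R = (18)² × 0.3888 = 126 W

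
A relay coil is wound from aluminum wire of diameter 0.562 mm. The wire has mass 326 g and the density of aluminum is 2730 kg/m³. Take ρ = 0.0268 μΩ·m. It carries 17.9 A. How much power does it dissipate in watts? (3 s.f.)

ρ = 0.0268 μΩ·m = 2.68×10^-8 Ω·m
A = π(d/2)² = π(2.8100e-04 m)² = 2.4806e-07 m²
L = m/(density·A) = 0.326/(2730×2.4806e-07) = 481.4 m
R = ρL/A = (2.68×10^-8)(481.4)/(2.4806e-07) = 52.01 Ω
P = I²R = (17.9)² × 52.01 = 16700 W

16700 W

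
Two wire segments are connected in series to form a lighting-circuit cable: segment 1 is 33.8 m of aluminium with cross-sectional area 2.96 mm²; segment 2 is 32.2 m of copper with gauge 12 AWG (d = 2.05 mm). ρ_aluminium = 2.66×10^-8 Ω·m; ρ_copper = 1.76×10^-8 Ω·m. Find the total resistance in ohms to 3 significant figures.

0.475 Ω

Segment 1: A = 2.96 mm² = 2.960e-06 m²
R₁ = ρL/A = (2.66×10^-8)(33.8)/(2.960e-06) = 0.3037 Ω
Segment 2: A = π(2.05/2 mm)² = π(1.0250e-03 m)² = 3.301e-06 m²
R₂ = (1.76×10^-8)(32.2)/(3.301e-06) = 0.1717 Ω
R = R₁ + R₂ = 0.475 Ω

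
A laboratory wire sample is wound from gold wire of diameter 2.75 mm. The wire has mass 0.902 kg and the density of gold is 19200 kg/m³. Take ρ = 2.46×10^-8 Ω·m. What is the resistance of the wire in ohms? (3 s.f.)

0.0328 Ω

A = π(d/2)² = π(1.3750e-03 m)² = 5.9396e-06 m²
L = m/(density·A) = 0.902/(19200×5.9396e-06) = 7.91 m
R = ρL/A = (2.46×10^-8)(7.91)/(5.9396e-06) = 0.0328 Ω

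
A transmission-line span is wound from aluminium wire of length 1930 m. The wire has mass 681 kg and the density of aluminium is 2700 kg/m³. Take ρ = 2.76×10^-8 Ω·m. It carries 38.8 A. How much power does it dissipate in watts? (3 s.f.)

614 W

A = m/(density·L) = 681/(2700×1930) = 1.3069e-04 m²
R = ρL/A = (2.76×10^-8)(1930)/(1.3069e-04) = 0.4076 Ω
P = I²R = (38.8)² × 0.4076 = 614 W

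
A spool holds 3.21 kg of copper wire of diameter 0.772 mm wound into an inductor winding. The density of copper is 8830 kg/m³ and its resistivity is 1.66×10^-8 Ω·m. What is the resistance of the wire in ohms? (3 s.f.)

27.5 Ω

A = π(d/2)² = π(3.8600e-04 m)² = 4.6808e-07 m²
L = m/(density·A) = 3.21/(8830×4.6808e-07) = 776.6 m
R = ρL/A = (1.66×10^-8)(776.6)/(4.6808e-07) = 27.5 Ω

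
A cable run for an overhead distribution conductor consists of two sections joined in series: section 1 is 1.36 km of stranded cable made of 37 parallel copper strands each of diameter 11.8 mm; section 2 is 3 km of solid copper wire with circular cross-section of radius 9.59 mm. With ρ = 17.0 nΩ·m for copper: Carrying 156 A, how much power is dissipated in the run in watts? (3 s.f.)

4430 W

ρ = 17.0 nΩ·m = 1.70×10^-8 Ω·m
Section 1: A_strand = π(5.9000e-03)² = 1.094e-04 m²; R₁ = ρL/(N·A_s) = (1.70×10^-8)(1360)/(37×1.094e-04) = 0.005714 Ω
Section 2: A = πr² = π(9.5900e-03 m)² = 2.889e-04 m²
R₂ = (1.70×10^-8)(3000)/(2.889e-04) = 0.1765 Ω
R = R₁ + R₂ = 0.1822 Ω
P = I²R = (156)² × 0.1822 = 4430 W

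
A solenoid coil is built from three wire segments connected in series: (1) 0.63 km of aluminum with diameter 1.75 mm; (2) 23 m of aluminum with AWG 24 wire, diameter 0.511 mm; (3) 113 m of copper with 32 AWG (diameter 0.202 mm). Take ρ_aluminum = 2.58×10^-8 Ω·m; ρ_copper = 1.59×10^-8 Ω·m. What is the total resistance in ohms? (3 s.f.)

65.7 Ω

Seg 1: A = π(d/2)² = π(8.7500e-04 m)² = 2.405e-06 m²
R_1 = (2.58×10^-8)(630)/(2.405e-06) = 6.758 Ω
Seg 2: A = π(0.511/2 mm)² = π(2.5550e-04 m)² = 2.051e-07 m²
R_2 = (2.58×10^-8)(23)/(2.051e-07) = 2.893 Ω
Seg 3: A = π(0.202/2 mm)² = π(1.0100e-04 m)² = 3.205e-08 m²
R_3 = (1.59×10^-8)(113)/(3.205e-08) = 56.06 Ω
R_total = R_1 + R_2 + R_3 = 65.7 Ω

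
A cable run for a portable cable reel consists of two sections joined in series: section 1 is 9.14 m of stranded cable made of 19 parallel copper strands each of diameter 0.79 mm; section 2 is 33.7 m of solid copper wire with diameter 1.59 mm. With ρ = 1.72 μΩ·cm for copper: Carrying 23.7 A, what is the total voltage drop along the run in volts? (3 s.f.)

ρ = 1.72 μΩ·cm = 1.72×10^-8 Ω·m
Section 1: A_strand = π(3.9500e-04)² = 4.902e-07 m²; R₁ = ρL/(N·A_s) = (1.72×10^-8)(9.14)/(19×4.902e-07) = 0.01688 Ω
Section 2: A = π(d/2)² = π(7.9500e-04 m)² = 1.986e-06 m²
R₂ = (1.72×10^-8)(33.7)/(1.986e-06) = 0.2919 Ω
R = R₁ + R₂ = 0.3088 Ω
V = IR = 23.7 × 0.3088 = 7.32 V

7.32 V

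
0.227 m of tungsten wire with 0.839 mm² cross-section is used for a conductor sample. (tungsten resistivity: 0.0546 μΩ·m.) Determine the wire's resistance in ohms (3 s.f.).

0.0148 Ω

ρ = 0.0546 μΩ·m = 5.46×10^-8 Ω·m
A = 0.839 mm² = 8.390e-07 m²
R = ρL/A = (5.46×10^-8)(0.227 m)/(8.390e-07 m²) = 0.0148 Ω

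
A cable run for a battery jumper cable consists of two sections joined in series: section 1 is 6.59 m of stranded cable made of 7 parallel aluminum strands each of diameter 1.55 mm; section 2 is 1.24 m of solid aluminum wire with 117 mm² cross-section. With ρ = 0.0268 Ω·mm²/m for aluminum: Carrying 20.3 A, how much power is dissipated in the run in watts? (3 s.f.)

5.63 W

ρ = 0.0268 Ω·mm²/m = 2.68×10^-8 Ω·m
Section 1: A_strand = π(7.7500e-04)² = 1.887e-06 m²; R₁ = ρL/(N·A_s) = (2.68×10^-8)(6.59)/(7×1.887e-06) = 0.01337 Ω
Section 2: A = 117 mm² = 1.170e-04 m²
R₂ = (2.68×10^-8)(1.24)/(1.170e-04) = 2.840×10^-4 Ω
R = R₁ + R₂ = 0.01366 Ω
P = I²R = (20.3)² × 0.01366 = 5.63 W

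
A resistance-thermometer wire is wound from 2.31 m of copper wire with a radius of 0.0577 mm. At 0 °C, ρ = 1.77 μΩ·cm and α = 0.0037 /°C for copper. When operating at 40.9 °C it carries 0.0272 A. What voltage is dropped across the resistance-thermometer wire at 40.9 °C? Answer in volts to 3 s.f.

0.122 V

ρ = 1.77 μΩ·cm = 1.77×10^-8 Ω·m
A = πr² = π(5.7700e-05 m)² = 1.046e-08 m²
R₍0₎ = ρL/A = (1.77×10^-8)(2.31)/(1.046e-08) = 3.909 Ω
R₍40.9₎ = R₍0₎(1 + αΔT) = 3.909 × (1 + 0.0037×40.9) = 4.501 Ω
V = IR = 0.0272 × 4.501 = 0.122 V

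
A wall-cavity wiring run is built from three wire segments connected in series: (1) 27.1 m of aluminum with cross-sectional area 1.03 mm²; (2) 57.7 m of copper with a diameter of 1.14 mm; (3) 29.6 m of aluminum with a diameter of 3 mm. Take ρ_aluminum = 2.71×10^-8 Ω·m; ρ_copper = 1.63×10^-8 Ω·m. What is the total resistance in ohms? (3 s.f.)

1.75 Ω

Seg 1: A = 1.03 mm² = 1.030e-06 m²
R_1 = (2.71×10^-8)(27.1)/(1.030e-06) = 0.713 Ω
Seg 2: A = π(d/2)² = π(5.7000e-04 m)² = 1.021e-06 m²
R_2 = (1.63×10^-8)(57.7)/(1.021e-06) = 0.9214 Ω
Seg 3: A = π(d/2)² = π(1.5000e-03 m)² = 7.069e-06 m²
R_3 = (2.71×10^-8)(29.6)/(7.069e-06) = 0.1135 Ω
R_total = R_1 + R_2 + R_3 = 1.75 Ω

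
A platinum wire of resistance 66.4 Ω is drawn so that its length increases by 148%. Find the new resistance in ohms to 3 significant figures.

408 Ω

k = 1 + 148/100 = 2.48; volume constant ⇒ A' = A/k, so R' = k²R.
R' = 6.15 × 66.4 = 408 Ω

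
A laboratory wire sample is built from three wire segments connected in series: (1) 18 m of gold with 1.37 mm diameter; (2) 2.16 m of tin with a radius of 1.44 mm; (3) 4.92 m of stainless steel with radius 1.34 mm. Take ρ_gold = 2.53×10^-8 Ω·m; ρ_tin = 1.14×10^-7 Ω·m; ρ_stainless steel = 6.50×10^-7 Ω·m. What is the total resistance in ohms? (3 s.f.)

Seg 1: A = π(d/2)² = π(6.8500e-04 m)² = 1.474e-06 m²
R_1 = (2.53×10^-8)(18)/(1.474e-06) = 0.3089 Ω
Seg 2: A = πr² = π(1.4400e-03 m)² = 6.514e-06 m²
R_2 = (1.14×10^-7)(2.16)/(6.514e-06) = 0.0378 Ω
Seg 3: A = πr² = π(1.3400e-03 m)² = 5.641e-06 m²
R_3 = (6.50×10^-7)(4.92)/(5.641e-06) = 0.5669 Ω
R_total = R_1 + R_2 + R_3 = 0.914 Ω

0.914 Ω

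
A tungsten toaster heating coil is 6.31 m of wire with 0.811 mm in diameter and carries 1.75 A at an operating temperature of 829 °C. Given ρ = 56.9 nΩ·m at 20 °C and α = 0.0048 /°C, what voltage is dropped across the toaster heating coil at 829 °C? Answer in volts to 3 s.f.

5.94 V

ρ = 56.9 nΩ·m = 5.69×10^-8 Ω·m
A = π(d/2)² = π(4.0550e-04 m)² = 5.166e-07 m²
R₍20₎ = ρL/A = (5.69×10^-8)(6.31)/(5.166e-07) = 0.695 Ω
R₍829₎ = R₍20₎(1 + αΔT) = 0.695 × (1 + 0.0048×809) = 3.394 Ω
V = IR = 1.75 × 3.394 = 5.94 V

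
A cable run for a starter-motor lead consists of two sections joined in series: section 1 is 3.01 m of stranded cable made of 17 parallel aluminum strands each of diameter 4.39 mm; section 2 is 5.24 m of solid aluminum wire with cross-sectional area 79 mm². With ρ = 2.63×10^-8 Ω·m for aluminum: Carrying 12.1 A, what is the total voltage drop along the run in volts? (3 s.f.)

0.0248 V

Section 1: A_strand = π(2.1950e-03)² = 1.514e-05 m²; R₁ = ρL/(N·A_s) = (2.63×10^-8)(3.01)/(17×1.514e-05) = 3.076×10^-4 Ω
Section 2: A = 79 mm² = 7.900e-05 m²
R₂ = (2.63×10^-8)(5.24)/(7.900e-05) = 0.001744 Ω
R = R₁ + R₂ = 0.002052 Ω
V = IR = 12.1 × 0.002052 = 0.0248 V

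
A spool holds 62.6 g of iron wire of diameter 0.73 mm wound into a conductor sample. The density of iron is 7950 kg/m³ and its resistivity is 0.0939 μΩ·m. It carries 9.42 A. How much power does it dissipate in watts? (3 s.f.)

ρ = 0.0939 μΩ·m = 9.39×10^-8 Ω·m
A = π(d/2)² = π(3.6500e-04 m)² = 4.1854e-07 m²
L = m/(density·A) = 0.0626/(7950×4.1854e-07) = 18.81 m
R = ρL/A = (9.39×10^-8)(18.81)/(4.1854e-07) = 4.221 Ω
P = I²R = (9.42)² × 4.221 = 375 W

375 W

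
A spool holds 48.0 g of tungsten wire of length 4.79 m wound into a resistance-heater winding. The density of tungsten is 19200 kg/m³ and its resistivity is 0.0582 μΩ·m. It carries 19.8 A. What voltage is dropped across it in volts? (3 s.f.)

10.6 V

ρ = 0.0582 μΩ·m = 5.82×10^-8 Ω·m
A = m/(density·L) = 0.048/(19200×4.79) = 5.2192e-07 m²
R = ρL/A = (5.82×10^-8)(4.79)/(5.2192e-07) = 0.5341 Ω
V = IR = 19.8 × 0.5341 = 10.6 V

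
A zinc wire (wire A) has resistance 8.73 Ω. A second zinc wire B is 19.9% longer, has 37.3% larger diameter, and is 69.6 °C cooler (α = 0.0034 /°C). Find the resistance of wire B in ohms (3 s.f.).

R ∝ ρL/d² with ρ ∝ (1+αΔT), so R_B/R_A = (1 + 19.9/100) × (1 + 37.3/100)⁻² × (1 − 0.0034×69.6)
= 1.199 × 0.5305 × 0.7634 = 0.4855
R_B = 0.4855 × 8.73 = 4.24 Ω

4.24 Ω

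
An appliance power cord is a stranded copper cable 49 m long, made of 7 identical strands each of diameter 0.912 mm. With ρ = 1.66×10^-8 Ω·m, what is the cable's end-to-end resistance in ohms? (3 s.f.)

0.178 Ω

A_strand = π(4.5600e-04 m)² = 6.533e-07 m²
R_strand = ρL/A = (1.66×10^-8)(49)/(6.533e-07) = 1.245 Ω
R_total = R_strand/N = 1.245/7 = 0.178 Ω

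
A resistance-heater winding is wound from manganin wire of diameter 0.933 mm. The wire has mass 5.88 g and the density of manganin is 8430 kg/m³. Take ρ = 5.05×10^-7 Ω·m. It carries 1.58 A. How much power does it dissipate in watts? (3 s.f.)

A = π(d/2)² = π(4.6650e-04 m)² = 6.8368e-07 m²
L = m/(density·A) = 0.00588/(8430×6.8368e-07) = 1.02 m
R = ρL/A = (5.05×10^-7)(1.02)/(6.8368e-07) = 0.7536 Ω
P = I²R = (1.58)² × 0.7536 = 1.88 W

1.88 W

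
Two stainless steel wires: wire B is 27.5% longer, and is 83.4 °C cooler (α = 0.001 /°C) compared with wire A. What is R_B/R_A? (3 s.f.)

1.17

R ∝ ρL/d² with ρ ∝ (1+αΔT), so R_B/R_A = (1 + 27.5/100) × (1 − 0.001×83.4)
= 1.275 × 0.9166 = 1.17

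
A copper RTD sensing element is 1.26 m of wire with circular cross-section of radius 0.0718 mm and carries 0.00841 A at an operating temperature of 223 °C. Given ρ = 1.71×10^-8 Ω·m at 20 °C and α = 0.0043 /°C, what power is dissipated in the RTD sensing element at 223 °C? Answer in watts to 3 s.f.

1.76×10^-4 W

A = πr² = π(7.1800e-05 m)² = 1.620e-08 m²
R₍20₎ = ρL/A = (1.71×10^-8)(1.26)/(1.620e-08) = 1.33 Ω
R₍223₎ = R₍20₎(1 + αΔT) = 1.33 × (1 + 0.0043×203) = 2.492 Ω
P = I²R = (0.00841)² × 2.492 = 1.76×10^-4 W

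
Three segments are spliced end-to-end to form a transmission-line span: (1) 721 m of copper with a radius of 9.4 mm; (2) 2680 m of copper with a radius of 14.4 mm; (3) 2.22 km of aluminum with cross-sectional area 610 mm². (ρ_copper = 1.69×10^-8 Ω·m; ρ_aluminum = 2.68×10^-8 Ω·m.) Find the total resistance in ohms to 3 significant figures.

Seg 1: A = πr² = π(9.4000e-03 m)² = 2.776e-04 m²
R_1 = (1.69×10^-8)(721)/(2.776e-04) = 0.0439 Ω
Seg 2: A = πr² = π(1.4400e-02 m)² = 6.514e-04 m²
R_2 = (1.69×10^-8)(2680)/(6.514e-04) = 0.06953 Ω
Seg 3: A = 610 mm² = 6.100e-04 m²
R_3 = (2.68×10^-8)(2220)/(6.100e-04) = 0.09753 Ω
R_total = R_1 + R_2 + R_3 = 0.211 Ω

0.211 Ω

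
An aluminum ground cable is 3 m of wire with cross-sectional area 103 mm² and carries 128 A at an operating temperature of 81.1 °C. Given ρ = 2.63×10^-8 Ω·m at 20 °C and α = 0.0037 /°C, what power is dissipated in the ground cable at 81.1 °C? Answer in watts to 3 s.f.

15.4 W

A = 103 mm² = 1.030e-04 m²
R₍20₎ = ρL/A = (2.63×10^-8)(3)/(1.030e-04) = 7.660×10^-4 Ω
R₍81.1₎ = R₍20₎(1 + αΔT) = 7.660×10^-4 × (1 + 0.0037×61.1) = 9.392×10^-4 Ω
P = I²R = (128)² × 9.392×10^-4 = 15.4 W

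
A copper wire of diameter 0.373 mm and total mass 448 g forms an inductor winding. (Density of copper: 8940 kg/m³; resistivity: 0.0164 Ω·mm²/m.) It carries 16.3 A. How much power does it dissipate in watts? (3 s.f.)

ρ = 0.0164 Ω·mm²/m = 1.64×10^-8 Ω·m
A = π(d/2)² = π(1.8650e-04 m)² = 1.0927e-07 m²
L = m/(density·A) = 0.448/(8940×1.0927e-07) = 458.6 m
R = ρL/A = (1.64×10^-8)(458.6)/(1.0927e-07) = 68.83 Ω
P = I²R = (16.3)² × 68.83 = 18300 W

18300 W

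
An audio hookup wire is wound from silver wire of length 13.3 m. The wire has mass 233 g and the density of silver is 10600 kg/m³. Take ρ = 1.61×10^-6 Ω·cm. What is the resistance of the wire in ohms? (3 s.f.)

0.130 Ω

ρ = 1.61×10^-6 Ω·cm = 1.61×10^-8 Ω·m
A = m/(density·L) = 0.233/(10600×13.3) = 1.6527e-06 m²
R = ρL/A = (1.61×10^-8)(13.3)/(1.6527e-06) = 0.130 Ω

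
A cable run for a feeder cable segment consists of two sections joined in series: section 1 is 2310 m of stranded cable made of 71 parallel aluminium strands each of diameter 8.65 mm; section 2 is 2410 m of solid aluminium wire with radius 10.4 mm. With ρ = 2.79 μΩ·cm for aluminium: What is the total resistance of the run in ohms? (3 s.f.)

ρ = 2.79 μΩ·cm = 2.79×10^-8 Ω·m
Section 1: A_strand = π(4.3250e-03)² = 5.877e-05 m²; R₁ = ρL/(N·A_s) = (2.79×10^-8)(2310)/(71×5.877e-05) = 0.01545 Ω
Section 2: A = πr² = π(1.0400e-02 m)² = 3.398e-04 m²
R₂ = (2.79×10^-8)(2410)/(3.398e-04) = 0.1979 Ω
R = R₁ + R₂ = 0.213 Ω

0.213 Ω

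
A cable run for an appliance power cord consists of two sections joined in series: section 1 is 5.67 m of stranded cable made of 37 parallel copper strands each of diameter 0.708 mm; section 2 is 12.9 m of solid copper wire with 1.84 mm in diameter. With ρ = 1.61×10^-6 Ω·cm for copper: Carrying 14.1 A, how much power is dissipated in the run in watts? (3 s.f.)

16.8 W

ρ = 1.61×10^-6 Ω·cm = 1.61×10^-8 Ω·m
Section 1: A_strand = π(3.5400e-04)² = 3.937e-07 m²; R₁ = ρL/(N·A_s) = (1.61×10^-8)(5.67)/(37×3.937e-07) = 0.006267 Ω
Section 2: A = π(d/2)² = π(9.2000e-04 m)² = 2.659e-06 m²
R₂ = (1.61×10^-8)(12.9)/(2.659e-06) = 0.07811 Ω
R = R₁ + R₂ = 0.08437 Ω
P = I²R = (14.1)² × 0.08437 = 16.8 W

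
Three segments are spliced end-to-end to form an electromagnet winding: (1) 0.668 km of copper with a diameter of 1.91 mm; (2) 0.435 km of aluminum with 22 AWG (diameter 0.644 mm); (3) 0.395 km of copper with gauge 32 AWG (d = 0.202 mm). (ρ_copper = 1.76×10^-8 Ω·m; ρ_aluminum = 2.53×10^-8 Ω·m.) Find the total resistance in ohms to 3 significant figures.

Seg 1: A = π(d/2)² = π(9.5500e-04 m)² = 2.865e-06 m²
R_1 = (1.76×10^-8)(668)/(2.865e-06) = 4.103 Ω
Seg 2: A = π(0.644/2 mm)² = π(3.2200e-04 m)² = 3.257e-07 m²
R_2 = (2.53×10^-8)(435)/(3.257e-07) = 33.79 Ω
Seg 3: A = π(0.202/2 mm)² = π(1.0100e-04 m)² = 3.205e-08 m²
R_3 = (1.76×10^-8)(395)/(3.205e-08) = 216.9 Ω
R_total = R_1 + R_2 + R_3 = 255 Ω

255 Ω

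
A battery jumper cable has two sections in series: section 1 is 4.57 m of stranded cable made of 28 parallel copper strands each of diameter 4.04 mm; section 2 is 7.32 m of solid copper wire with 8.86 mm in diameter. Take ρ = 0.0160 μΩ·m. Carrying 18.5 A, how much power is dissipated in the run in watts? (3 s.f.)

ρ = 0.0160 μΩ·m = 1.60×10^-8 Ω·m
Section 1: A_strand = π(2.0200e-03)² = 1.282e-05 m²; R₁ = ρL/(N·A_s) = (1.60×10^-8)(4.57)/(28×1.282e-05) = 2.037×10^-4 Ω
Section 2: A = π(d/2)² = π(4.4300e-03 m)² = 6.165e-05 m²
R₂ = (1.60×10^-8)(7.32)/(6.165e-05) = 0.0019 Ω
R = R₁ + R₂ = 0.002103 Ω
P = I²R = (18.5)² × 0.002103 = 0.720 W

0.720 W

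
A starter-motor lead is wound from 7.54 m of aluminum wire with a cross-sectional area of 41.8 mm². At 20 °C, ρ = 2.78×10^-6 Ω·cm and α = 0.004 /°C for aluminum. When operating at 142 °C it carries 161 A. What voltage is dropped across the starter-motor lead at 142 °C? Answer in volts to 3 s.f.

ρ = 2.78×10^-6 Ω·cm = 2.78×10^-8 Ω·m
A = 41.8 mm² = 4.180e-05 m²
R₍20₎ = ρL/A = (2.78×10^-8)(7.54)/(4.180e-05) = 0.005015 Ω
R₍142₎ = R₍20₎(1 + αΔT) = 0.005015 × (1 + 0.004×122) = 0.007462 Ω
V = IR = 161 × 0.007462 = 1.20 V

1.20 V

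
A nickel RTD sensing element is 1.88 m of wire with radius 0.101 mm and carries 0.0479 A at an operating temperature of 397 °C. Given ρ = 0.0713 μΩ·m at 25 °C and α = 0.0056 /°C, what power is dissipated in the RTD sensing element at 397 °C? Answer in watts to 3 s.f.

0.0296 W

ρ = 0.0713 μΩ·m = 7.13×10^-8 Ω·m
A = πr² = π(1.0100e-04 m)² = 3.205e-08 m²
R₍25₎ = ρL/A = (7.13×10^-8)(1.88)/(3.205e-08) = 4.183 Ω
R₍397₎ = R₍25₎(1 + αΔT) = 4.183 × (1 + 0.0056×372) = 12.9 Ω
P = I²R = (0.0479)² × 12.9 = 0.0296 W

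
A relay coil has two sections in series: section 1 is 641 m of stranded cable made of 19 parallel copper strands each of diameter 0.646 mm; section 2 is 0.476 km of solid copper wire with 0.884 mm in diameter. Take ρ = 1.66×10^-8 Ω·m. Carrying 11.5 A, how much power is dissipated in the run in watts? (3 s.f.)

1930 W

Section 1: A_strand = π(3.2300e-04)² = 3.278e-07 m²; R₁ = ρL/(N·A_s) = (1.66×10^-8)(641)/(19×3.278e-07) = 1.709 Ω
Section 2: A = π(d/2)² = π(4.4200e-04 m)² = 6.138e-07 m²
R₂ = (1.66×10^-8)(476)/(6.138e-07) = 12.87 Ω
R = R₁ + R₂ = 14.58 Ω
P = I²R = (11.5)² × 14.58 = 1930 W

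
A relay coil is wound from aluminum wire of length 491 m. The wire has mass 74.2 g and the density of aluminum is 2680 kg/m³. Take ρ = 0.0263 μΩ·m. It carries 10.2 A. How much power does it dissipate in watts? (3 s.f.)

23800 W

ρ = 0.0263 μΩ·m = 2.63×10^-8 Ω·m
A = m/(density·L) = 0.0742/(2680×491) = 5.6388e-08 m²
R = ρL/A = (2.63×10^-8)(491)/(5.6388e-08) = 229 Ω
P = I²R = (10.2)² × 229 = 23800 W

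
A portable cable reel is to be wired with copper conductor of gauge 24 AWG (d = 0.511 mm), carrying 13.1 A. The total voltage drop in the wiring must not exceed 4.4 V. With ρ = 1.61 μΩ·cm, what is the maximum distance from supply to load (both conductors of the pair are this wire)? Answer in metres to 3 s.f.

ρ = 1.61 μΩ·cm = 1.61×10^-8 Ω·m
A = π(0.511/2 mm)² = π(2.5550e-04 m)² = 2.051e-07 m²
L_max = V_max·A/(2·ρI) = (4.4)(2.051e-07)/(2×1.61×10^-8×13.1) = 2.14 m

2.14 m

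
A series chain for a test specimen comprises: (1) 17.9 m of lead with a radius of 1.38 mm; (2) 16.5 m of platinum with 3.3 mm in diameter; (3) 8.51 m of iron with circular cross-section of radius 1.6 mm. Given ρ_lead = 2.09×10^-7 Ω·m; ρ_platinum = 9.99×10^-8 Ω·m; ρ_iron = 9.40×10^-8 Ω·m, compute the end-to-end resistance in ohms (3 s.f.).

Seg 1: A = πr² = π(1.3800e-03 m)² = 5.983e-06 m²
R_1 = (2.09×10^-7)(17.9)/(5.983e-06) = 0.6253 Ω
Seg 2: A = π(d/2)² = π(1.6500e-03 m)² = 8.553e-06 m²
R_2 = (9.99×10^-8)(16.5)/(8.553e-06) = 0.1927 Ω
Seg 3: A = πr² = π(1.6000e-03 m)² = 8.042e-06 m²
R_3 = (9.40×10^-8)(8.51)/(8.042e-06) = 0.09946 Ω
R_total = R_1 + R_2 + R_3 = 0.917 Ω

0.917 Ω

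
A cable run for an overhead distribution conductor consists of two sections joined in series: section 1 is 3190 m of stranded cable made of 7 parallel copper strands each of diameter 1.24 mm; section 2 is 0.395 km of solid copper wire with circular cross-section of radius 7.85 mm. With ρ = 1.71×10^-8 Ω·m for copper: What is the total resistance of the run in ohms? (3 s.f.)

6.49 Ω

Section 1: A_strand = π(6.2000e-04)² = 1.208e-06 m²; R₁ = ρL/(N·A_s) = (1.71×10^-8)(3190)/(7×1.208e-06) = 6.453 Ω
Section 2: A = πr² = π(7.8500e-03 m)² = 1.936e-04 m²
R₂ = (1.71×10^-8)(395)/(1.936e-04) = 0.03489 Ω
R = R₁ + R₂ = 6.49 Ω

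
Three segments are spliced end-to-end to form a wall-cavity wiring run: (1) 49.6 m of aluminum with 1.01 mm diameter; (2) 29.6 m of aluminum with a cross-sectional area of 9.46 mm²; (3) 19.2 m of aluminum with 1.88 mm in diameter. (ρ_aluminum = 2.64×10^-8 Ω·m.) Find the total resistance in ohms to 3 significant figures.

Seg 1: A = π(d/2)² = π(5.0500e-04 m)² = 8.012e-07 m²
R_1 = (2.64×10^-8)(49.6)/(8.012e-07) = 1.634 Ω
Seg 2: A = 9.46 mm² = 9.460e-06 m²
R_2 = (2.64×10^-8)(29.6)/(9.460e-06) = 0.0826 Ω
Seg 3: A = π(d/2)² = π(9.4000e-04 m)² = 2.776e-06 m²
R_3 = (2.64×10^-8)(19.2)/(2.776e-06) = 0.1826 Ω
R_total = R_1 + R_2 + R_3 = 1.90 Ω

1.90 Ω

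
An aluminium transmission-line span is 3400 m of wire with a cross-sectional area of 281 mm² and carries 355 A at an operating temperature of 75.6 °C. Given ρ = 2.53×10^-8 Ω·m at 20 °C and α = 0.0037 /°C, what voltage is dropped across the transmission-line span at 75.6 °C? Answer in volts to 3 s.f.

131 V

A = 281 mm² = 2.810e-04 m²
R₍20₎ = ρL/A = (2.53×10^-8)(3400)/(2.810e-04) = 0.3061 Ω
R₍75.6₎ = R₍20₎(1 + αΔT) = 0.3061 × (1 + 0.0037×55.6) = 0.3691 Ω
V = IR = 355 × 0.3691 = 131 V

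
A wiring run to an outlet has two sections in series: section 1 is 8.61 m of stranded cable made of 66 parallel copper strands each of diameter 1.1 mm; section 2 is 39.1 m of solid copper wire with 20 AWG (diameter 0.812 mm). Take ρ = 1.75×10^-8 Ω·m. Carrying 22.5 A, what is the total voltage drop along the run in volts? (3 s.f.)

Section 1: A_strand = π(5.5000e-04)² = 9.503e-07 m²; R₁ = ρL/(N·A_s) = (1.75×10^-8)(8.61)/(66×9.503e-07) = 0.002402 Ω
Section 2: A = π(0.812/2 mm)² = π(4.0600e-04 m)² = 5.178e-07 m²
R₂ = (1.75×10^-8)(39.1)/(5.178e-07) = 1.321 Ω
R = R₁ + R₂ = 1.324 Ω
V = IR = 22.5 × 1.324 = 29.8 V

29.8 V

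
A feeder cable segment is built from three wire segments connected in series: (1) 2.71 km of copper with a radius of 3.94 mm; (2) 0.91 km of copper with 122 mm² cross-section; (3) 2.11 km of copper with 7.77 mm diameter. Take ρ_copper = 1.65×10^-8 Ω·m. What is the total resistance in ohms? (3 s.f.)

1.77 Ω

Seg 1: A = πr² = π(3.9400e-03 m)² = 4.877e-05 m²
R_1 = (1.65×10^-8)(2710)/(4.877e-05) = 0.9169 Ω
Seg 2: A = 122 mm² = 1.220e-04 m²
R_2 = (1.65×10^-8)(910)/(1.220e-04) = 0.1231 Ω
Seg 3: A = π(d/2)² = π(3.8850e-03 m)² = 4.742e-05 m²
R_3 = (1.65×10^-8)(2110)/(4.742e-05) = 0.7342 Ω
R_total = R_1 + R_2 + R_3 = 1.77 Ω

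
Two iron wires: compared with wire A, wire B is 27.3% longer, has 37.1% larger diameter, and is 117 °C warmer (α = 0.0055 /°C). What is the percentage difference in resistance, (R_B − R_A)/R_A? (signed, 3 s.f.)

R ∝ ρL/d² with ρ ∝ (1+αΔT), so R_B/R_A = (1 + 27.3/100) × (1 + 37.1/100)⁻² × (1 + 0.0055×117)
= 1.273 × 0.532 × 1.643 = 1.113
(R_B − R_A)/R_A = 1.113 − 1 = 11.3%

11.3%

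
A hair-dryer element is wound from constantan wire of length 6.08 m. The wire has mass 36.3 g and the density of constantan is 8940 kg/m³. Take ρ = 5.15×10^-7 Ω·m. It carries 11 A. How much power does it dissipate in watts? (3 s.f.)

A = m/(density·L) = 0.0363/(8940×6.08) = 6.6783e-07 m²
R = ρL/A = (5.15×10^-7)(6.08)/(6.6783e-07) = 4.689 Ω
P = I²R = (11)² × 4.689 = 567 W

567 W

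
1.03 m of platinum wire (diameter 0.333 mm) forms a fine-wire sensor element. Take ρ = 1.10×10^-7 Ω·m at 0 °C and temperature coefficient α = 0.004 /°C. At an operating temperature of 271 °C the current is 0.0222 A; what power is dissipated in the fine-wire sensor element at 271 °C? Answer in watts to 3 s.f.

A = π(d/2)² = π(1.6650e-04 m)² = 8.709e-08 m²
R₍0₎ = ρL/A = (1.10×10^-7)(1.03)/(8.709e-08) = 1.301 Ω
R₍271₎ = R₍0₎(1 + αΔT) = 1.301 × (1 + 0.004×271) = 2.711 Ω
P = I²R = (0.0222)² × 2.711 = 0.00134 W

0.00134 W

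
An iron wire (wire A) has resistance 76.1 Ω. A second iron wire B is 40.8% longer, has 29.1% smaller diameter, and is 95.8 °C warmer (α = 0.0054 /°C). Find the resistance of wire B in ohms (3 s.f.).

R ∝ ρL/d² with ρ ∝ (1+αΔT), so R_B/R_A = (1 + 40.8/100) × (1 − 29.1/100)⁻² × (1 + 0.0054×95.8)
= 1.408 × 1.989 × 1.517 = 4.25
R_B = 4.25 × 76.1 = 323 Ω

323 Ω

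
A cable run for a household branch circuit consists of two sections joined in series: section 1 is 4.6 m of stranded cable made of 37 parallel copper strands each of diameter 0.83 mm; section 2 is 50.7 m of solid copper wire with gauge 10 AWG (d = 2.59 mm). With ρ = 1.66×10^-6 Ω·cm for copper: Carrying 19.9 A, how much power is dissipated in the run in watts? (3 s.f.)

ρ = 1.66×10^-6 Ω·cm = 1.66×10^-8 Ω·m
Section 1: A_strand = π(4.1500e-04)² = 5.411e-07 m²; R₁ = ρL/(N·A_s) = (1.66×10^-8)(4.6)/(37×5.411e-07) = 0.003814 Ω
Section 2: A = π(2.59/2 mm)² = π(1.2950e-03 m)² = 5.269e-06 m²
R₂ = (1.66×10^-8)(50.7)/(5.269e-06) = 0.1597 Ω
R = R₁ + R₂ = 0.1636 Ω
P = I²R = (19.9)² × 0.1636 = 64.8 W

64.8 W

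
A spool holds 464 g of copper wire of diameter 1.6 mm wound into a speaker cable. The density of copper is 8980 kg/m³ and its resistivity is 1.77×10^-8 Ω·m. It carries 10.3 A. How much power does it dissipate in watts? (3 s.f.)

24.0 W

A = π(d/2)² = π(8.0000e-04 m)² = 2.0106e-06 m²
L = m/(density·A) = 0.464/(8980×2.0106e-06) = 25.7 m
R = ρL/A = (1.77×10^-8)(25.7)/(2.0106e-06) = 0.2262 Ω
P = I²R = (10.3)² × 0.2262 = 24.0 W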